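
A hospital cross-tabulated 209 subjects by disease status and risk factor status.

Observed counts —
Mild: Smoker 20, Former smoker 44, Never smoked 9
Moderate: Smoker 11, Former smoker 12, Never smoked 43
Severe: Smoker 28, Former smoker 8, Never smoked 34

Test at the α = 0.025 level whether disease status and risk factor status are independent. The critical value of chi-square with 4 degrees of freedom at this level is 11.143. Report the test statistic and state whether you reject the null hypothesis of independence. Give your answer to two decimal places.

64.21; reject H₀

Row totals: 73, 66, 70. Column totals: 59, 64, 86. Grand total N = 209.
Expected counts (row total × column total / N):
  Mild, Smoker: 73×59/209 = 20.608
  Mild, Former smoker: 73×64/209 = 22.354
  Mild, Never smoked: 73×86/209 = 30.038
  Moderate, Smoker: 66×59/209 = 18.632
  Moderate, Former smoker: 66×64/209 = 20.211
  Moderate, Never smoked: 66×86/209 = 27.158
  Severe, Smoker: 70×59/209 = 19.761
  Severe, Former smoker: 70×64/209 = 21.435
  Severe, Never smoked: 70×86/209 = 28.804
Contributions (O − E)²/E:
  (20 − 20.608)²/20.608 = 0.0179
  (44 − 22.354)²/22.354 = 20.9604
  (9 − 30.038)²/30.038 = 14.7346
  (11 − 18.632)²/18.632 = 3.1262
  (12 − 20.211)²/20.211 = 3.3358
  (43 − 27.158)²/27.158 = 9.2411
  (28 − 19.761)²/19.761 = 3.4351
  (8 − 21.435)²/21.435 = 8.4208
  (34 − 28.804)²/28.804 = 0.9373
χ² = 0.0179 + 20.9604 + 14.7346 + 3.1262 + 3.3358 + 9.2411 + 3.4351 + 8.4208 + 0.9373 = 64.21
df = (3−1)(3−1) = 4. Since 64.21 > 11.143, reject the null hypothesis of independence at α = 0.025.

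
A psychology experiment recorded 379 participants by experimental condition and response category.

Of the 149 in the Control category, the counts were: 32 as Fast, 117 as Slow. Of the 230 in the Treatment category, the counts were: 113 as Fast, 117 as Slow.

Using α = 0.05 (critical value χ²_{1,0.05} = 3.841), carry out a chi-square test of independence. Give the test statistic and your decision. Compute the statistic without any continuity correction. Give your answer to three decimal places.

29.274; reject H₀

Row totals: 149, 230. Column totals: 145, 234. Grand total N = 379.
Expected counts (row total × column total / N):
  Control, Fast: 149×145/379 = 57.0053
  Control, Slow: 149×234/379 = 91.9947
  Treatment, Fast: 230×145/379 = 87.9947
  Treatment, Slow: 230×234/379 = 142.0053
Contributions (O − E)²/E:
  (32 − 57.0053)²/57.0053 = 10.9685
  (117 − 91.9947)²/91.9947 = 6.7968
  (113 − 87.9947)²/87.9947 = 7.1057
  (117 − 142.0053)²/142.0053 = 4.4031
χ² = 10.9685 + 6.7968 + 7.1057 + 4.4031 = 29.274
df = (2−1)(2−1) = 1. Since 29.274 > 3.841, reject the null hypothesis of independence at α = 0.05.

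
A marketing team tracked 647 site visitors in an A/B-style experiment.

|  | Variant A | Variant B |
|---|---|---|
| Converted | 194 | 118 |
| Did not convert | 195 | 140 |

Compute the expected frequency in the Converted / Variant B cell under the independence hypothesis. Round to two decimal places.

Row total (Converted) = 312; column total (Variant B) = 258; grand total N = 647.
Expected count = (row total × column total) / N = 312 × 258 / 647 = 124.41.

124.41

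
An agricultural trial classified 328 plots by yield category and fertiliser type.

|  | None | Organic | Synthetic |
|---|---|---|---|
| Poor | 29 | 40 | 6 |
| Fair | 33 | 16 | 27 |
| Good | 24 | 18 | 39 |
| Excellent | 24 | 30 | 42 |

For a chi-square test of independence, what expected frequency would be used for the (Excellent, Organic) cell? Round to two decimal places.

30.44

Row total (Excellent) = 96; column total (Organic) = 104; grand total N = 328.
Expected count = (row total × column total) / N = 96 × 104 / 328 = 30.44.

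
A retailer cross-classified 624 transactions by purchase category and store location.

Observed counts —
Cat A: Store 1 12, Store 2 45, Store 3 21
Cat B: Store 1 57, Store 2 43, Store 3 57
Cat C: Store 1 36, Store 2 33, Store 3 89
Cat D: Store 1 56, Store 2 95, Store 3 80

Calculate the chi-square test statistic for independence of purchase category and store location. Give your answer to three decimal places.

Row totals: 78, 157, 158, 231. Column totals: 161, 216, 247. Grand total N = 624.
Expected counts (row total × column total / N):
  Cat A, Store 1: 78×161/624 = 20.1250
  Cat A, Store 2: 78×216/624 = 27.0000
  Cat A, Store 3: 78×247/624 = 30.8750
  Cat B, Store 1: 157×161/624 = 40.5080
  Cat B, Store 2: 157×216/624 = 54.3462
  Cat B, Store 3: 157×247/624 = 62.1458
  Cat C, Store 1: 158×161/624 = 40.7660
  Cat C, Store 2: 158×216/624 = 54.6923
  Cat C, Store 3: 158×247/624 = 62.5417
  Cat D, Store 1: 231×161/624 = 59.6010
  Cat D, Store 2: 231×216/624 = 79.9615
  Cat D, Store 3: 231×247/624 = 91.4375
Contributions (O − E)²/E:
  (12 − 20.1250)²/20.1250 = 3.2803
  (45 − 27.0000)²/27.0000 = 12.0000
  (21 − 30.8750)²/30.8750 = 3.1584
  (57 − 40.5080)²/40.5080 = 6.7144
  (43 − 54.3462)²/54.3462 = 2.3688
  (57 − 62.1458)²/62.1458 = 0.4261
  (36 − 40.7660)²/40.7660 = 0.5572
  (33 − 54.6923)²/54.6923 = 8.6037
  (89 − 62.5417)²/62.5417 = 11.1932
  (56 − 59.6010)²/59.6010 = 0.2176
  (95 − 79.9615)²/79.9615 = 2.8283
  (80 − 91.4375)²/91.4375 = 1.4307
χ² = 3.2803 + 12.0000 + 3.1584 + 6.7144 + 2.3688 + 0.4261 + 0.5572 + 8.6037 + 11.1932 + 0.2176 + 2.8283 + 1.4307 = 52.779

52.779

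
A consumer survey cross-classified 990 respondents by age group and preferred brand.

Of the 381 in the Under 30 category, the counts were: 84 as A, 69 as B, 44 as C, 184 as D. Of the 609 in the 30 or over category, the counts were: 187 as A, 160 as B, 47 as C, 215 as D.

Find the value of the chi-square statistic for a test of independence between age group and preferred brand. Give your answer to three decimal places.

Row totals: 381, 609. Column totals: 271, 229, 91, 399. Grand total N = 990.
Expected counts (row total × column total / N):
  Under 30, A: 381×271/990 = 104.2939
  Under 30, B: 381×229/990 = 88.1303
  Under 30, C: 381×91/990 = 35.0212
  Under 30, D: 381×399/990 = 153.5545
  30 or over, A: 609×271/990 = 166.7061
  30 or over, B: 609×229/990 = 140.8697
  30 or over, C: 609×91/990 = 55.9788
  30 or over, D: 609×399/990 = 245.4455
Contributions (O − E)²/E:
  (84 − 104.2939)²/104.2939 = 3.9489
  (69 − 88.1303)²/88.1303 = 4.1526
  (44 − 35.0212)²/35.0212 = 2.3020
  (184 − 153.5545)²/153.5545 = 6.0365
  (187 − 166.7061)²/166.7061 = 2.4705
  (160 − 140.8697)²/140.8697 = 2.5979
  (47 − 55.9788)²/55.9788 = 1.4402
  (215 − 245.4455)²/245.4455 = 3.7765
χ² = 3.9489 + 4.1526 + 2.3020 + 6.0365 + 2.4705 + 2.5979 + 1.4402 + 3.7765 = 26.725

26.725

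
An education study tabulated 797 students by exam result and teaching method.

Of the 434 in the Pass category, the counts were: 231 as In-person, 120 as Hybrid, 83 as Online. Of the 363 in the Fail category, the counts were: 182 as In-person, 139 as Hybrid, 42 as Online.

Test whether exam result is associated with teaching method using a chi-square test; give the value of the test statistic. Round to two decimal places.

Row totals: 434, 363. Column totals: 413, 259, 125. Grand total N = 797.
Expected counts (row total × column total / N):
  Pass, In-person: 434×413/797 = 224.8959
  Pass, Hybrid: 434×259/797 = 141.0364
  Pass, Online: 434×125/797 = 68.0678
  Fail, In-person: 363×413/797 = 188.1041
  Fail, Hybrid: 363×259/797 = 117.9636
  Fail, Online: 363×125/797 = 56.9322
Contributions (O − E)²/E:
  (231 − 224.8959)²/224.8959 = 0.1657
  (120 − 141.0364)²/141.0364 = 3.1377
  (83 − 68.0678)²/68.0678 = 3.2757
  (182 − 188.1041)²/188.1041 = 0.1981
  (139 − 117.9636)²/117.9636 = 3.7514
  (42 − 56.9322)²/56.9322 = 3.9164
χ² = 0.1657 + 3.1377 + 3.2757 + 0.1981 + 3.7514 + 3.9164 = 14.45

14.45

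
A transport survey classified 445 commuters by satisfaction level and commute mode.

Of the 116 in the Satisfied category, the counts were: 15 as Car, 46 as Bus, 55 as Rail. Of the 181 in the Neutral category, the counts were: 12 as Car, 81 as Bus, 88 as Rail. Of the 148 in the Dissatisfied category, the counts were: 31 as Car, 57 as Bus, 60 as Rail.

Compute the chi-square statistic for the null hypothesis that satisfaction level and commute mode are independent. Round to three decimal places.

14.955

Row totals: 116, 181, 148. Column totals: 58, 184, 203. Grand total N = 445.
Expected counts (row total × column total / N):
  Satisfied, Car: 116×58/445 = 15.1191
  Satisfied, Bus: 116×184/445 = 47.9640
  Satisfied, Rail: 116×203/445 = 52.9169
  Neutral, Car: 181×58/445 = 23.5910
  Neutral, Bus: 181×184/445 = 74.8404
  Neutral, Rail: 181×203/445 = 82.5685
  Dissatisfied, Car: 148×58/445 = 19.2899
  Dissatisfied, Bus: 148×184/445 = 61.1955
  Dissatisfied, Rail: 148×203/445 = 67.5146
Contributions (O − E)²/E:
  (15 − 15.1191)²/15.1191 = 0.0009
  (46 − 47.9640)²/47.9640 = 0.0804
  (55 − 52.9169)²/52.9169 = 0.0820
  (12 − 23.5910)²/23.5910 = 5.6950
  (81 − 74.8404)²/74.8404 = 0.5070
  (88 − 82.5685)²/82.5685 = 0.3573
  (31 − 19.2899)²/19.2899 = 7.1087
  (57 − 61.1955)²/61.1955 = 0.2876
  (60 − 67.5146)²/67.5146 = 0.8364
χ² = 0.0009 + 0.0804 + 0.0820 + 5.6950 + 0.5070 + 0.3573 + 7.1087 + 0.2876 + 0.8364 = 14.955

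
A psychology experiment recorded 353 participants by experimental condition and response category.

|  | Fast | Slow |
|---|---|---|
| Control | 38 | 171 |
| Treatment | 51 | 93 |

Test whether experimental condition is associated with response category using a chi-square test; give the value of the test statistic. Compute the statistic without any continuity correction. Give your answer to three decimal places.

Row totals: 209, 144. Column totals: 89, 264. Grand total N = 353.
Expected counts (row total × column total / N):
  Control, Fast: 209×89/353 = 52.6941
  Control, Slow: 209×264/353 = 156.3059
  Treatment, Fast: 144×89/353 = 36.3059
  Treatment, Slow: 144×264/353 = 107.6941
Contributions (O − E)²/E:
  (38 − 52.6941)²/52.6941 = 4.0975
  (171 − 156.3059)²/156.3059 = 1.3814
  (51 − 36.3059)²/36.3059 = 5.9471
  (93 − 107.6941)²/107.6941 = 2.0049
χ² = 4.0975 + 1.3814 + 5.9471 + 2.0049 = 13.431

13.431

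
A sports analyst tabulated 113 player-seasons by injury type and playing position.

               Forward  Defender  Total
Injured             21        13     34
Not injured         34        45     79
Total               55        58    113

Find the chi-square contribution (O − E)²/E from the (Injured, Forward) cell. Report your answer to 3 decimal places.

Row total (Injured) = 34; column total (Forward) = 55; N = 113.
Expected count E = 34 × 55 / 113 = 16.5487.
Contribution = (O − E)²/E = (21 − 16.5487)² / 16.5487 = 1.197.

1.197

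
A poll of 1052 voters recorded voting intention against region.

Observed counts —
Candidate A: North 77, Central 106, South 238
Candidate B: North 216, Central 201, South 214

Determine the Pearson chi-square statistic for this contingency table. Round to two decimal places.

Row totals: 421, 631. Column totals: 293, 307, 452. Grand total N = 1052.
Expected counts (row total × column total / N):
  Candidate A, North: 421×293/1052 = 117.256
  Candidate A, Central: 421×307/1052 = 122.858
  Candidate A, South: 421×452/1052 = 180.886
  Candidate B, North: 631×293/1052 = 175.744
  Candidate B, Central: 631×307/1052 = 184.142
  Candidate B, South: 631×452/1052 = 271.114
Contributions (O − E)²/E:
  (77 − 117.256)²/117.256 = 13.8206
  (106 − 122.858)²/122.858 = 2.3132
  (238 − 180.886)²/180.886 = 18.0335
  (216 − 175.744)²/175.744 = 9.2211
  (201 − 184.142)²/184.142 = 1.5433
  (214 − 271.114)²/271.114 = 12.0319
χ² = 13.8206 + 2.3132 + 18.0335 + 9.2211 + 1.5433 + 12.0319 = 56.96

56.96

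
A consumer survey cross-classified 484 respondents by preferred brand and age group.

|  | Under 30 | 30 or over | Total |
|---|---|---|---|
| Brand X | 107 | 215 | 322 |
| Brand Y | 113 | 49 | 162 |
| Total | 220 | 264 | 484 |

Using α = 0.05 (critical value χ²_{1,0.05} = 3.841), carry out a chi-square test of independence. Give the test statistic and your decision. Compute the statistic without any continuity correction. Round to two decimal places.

Grand total N = 484.
Expected counts (row total × column total / N):
  Brand X, Under 30: 322×220/484 = 146.364
  Brand X, 30 or over: 322×264/484 = 175.636
  Brand Y, Under 30: 162×220/484 = 73.636
  Brand Y, 30 or over: 162×264/484 = 88.364
Contributions (O − E)²/E:
  (107 − 146.364)²/146.364 = 10.5868
  (215 − 175.636)²/175.636 = 8.8224
  (113 − 73.636)²/73.636 = 21.0430
  (49 − 88.364)²/88.364 = 17.5357
χ² = 10.5868 + 8.8224 + 21.0430 + 17.5357 = 57.99
df = (2−1)(2−1) = 1. Since 57.99 > 3.841, reject the null hypothesis of independence at α = 0.05.

57.99; reject H₀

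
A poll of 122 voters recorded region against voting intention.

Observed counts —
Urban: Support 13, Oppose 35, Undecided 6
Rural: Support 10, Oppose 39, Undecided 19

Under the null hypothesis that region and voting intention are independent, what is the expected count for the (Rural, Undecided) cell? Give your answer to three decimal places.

13.934

Row total (Rural) = 68; column total (Undecided) = 25; grand total N = 122.
Expected count = (row total × column total) / N = 68 × 25 / 122 = 13.934.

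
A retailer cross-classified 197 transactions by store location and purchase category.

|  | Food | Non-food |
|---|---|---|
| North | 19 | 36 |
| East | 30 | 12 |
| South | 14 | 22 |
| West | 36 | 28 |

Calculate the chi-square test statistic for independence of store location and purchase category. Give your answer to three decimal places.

15.742

Row totals: 55, 42, 36, 64. Column totals: 99, 98. Grand total N = 197.
Expected counts (row total × column total / N):
  North, Food: 55×99/197 = 27.6396
  North, Non-food: 55×98/197 = 27.3604
  East, Food: 42×99/197 = 21.1066
  East, Non-food: 42×98/197 = 20.8934
  South, Food: 36×99/197 = 18.0914
  South, Non-food: 36×98/197 = 17.9086
  West, Food: 64×99/197 = 32.1624
  West, Non-food: 64×98/197 = 31.8376
Contributions (O − E)²/E:
  (19 − 27.6396)²/27.6396 = 2.7006
  (36 − 27.3604)²/27.3604 = 2.7281
  (30 − 21.1066)²/21.1066 = 3.7473
  (12 − 20.8934)²/20.8934 = 3.7855
  (14 − 18.0914)²/18.0914 = 0.9253
  (22 − 17.9086)²/17.9086 = 0.9347
  (36 − 32.1624)²/32.1624 = 0.4579
  (28 − 31.8376)²/31.8376 = 0.4626
χ² = 2.7006 + 2.7281 + 3.7473 + 3.7855 + 0.9253 + 0.9347 + 0.4579 + 0.4626 = 15.742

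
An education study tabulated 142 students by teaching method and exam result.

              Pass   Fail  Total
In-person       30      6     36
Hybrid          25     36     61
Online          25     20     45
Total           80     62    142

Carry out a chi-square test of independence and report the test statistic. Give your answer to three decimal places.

16.523

Grand total N = 142.
Expected counts (row total × column total / N):
  In-person, Pass: 36×80/142 = 20.2817
  In-person, Fail: 36×62/142 = 15.7183
  Hybrid, Pass: 61×80/142 = 34.3662
  Hybrid, Fail: 61×62/142 = 26.6338
  Online, Pass: 45×80/142 = 25.3521
  Online, Fail: 45×62/142 = 19.6479
Contributions (O − E)²/E:
  (30 − 20.2817)²/20.2817 = 4.6567
  (6 − 15.7183)²/15.7183 = 6.0086
  (25 − 34.3662)²/34.3662 = 2.5527
  (36 − 26.6338)²/26.6338 = 3.2938
  (25 − 25.3521)²/25.3521 = 0.0049
  (20 − 19.6479)²/19.6479 = 0.0063
χ² = 4.6567 + 6.0086 + 2.5527 + 3.2938 + 0.0049 + 0.0063 = 16.523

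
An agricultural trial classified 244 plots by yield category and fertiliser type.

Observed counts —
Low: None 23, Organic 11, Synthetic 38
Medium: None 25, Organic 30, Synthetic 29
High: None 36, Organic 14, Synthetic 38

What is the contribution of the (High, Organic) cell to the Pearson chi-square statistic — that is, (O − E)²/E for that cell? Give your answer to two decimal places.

Row total (High) = 88; column total (Organic) = 55; N = 244.
Expected count E = 88 × 55 / 244 = 19.836.
Contribution = (O − E)²/E = (14 − 19.836)² / 19.836 = 1.72.

1.72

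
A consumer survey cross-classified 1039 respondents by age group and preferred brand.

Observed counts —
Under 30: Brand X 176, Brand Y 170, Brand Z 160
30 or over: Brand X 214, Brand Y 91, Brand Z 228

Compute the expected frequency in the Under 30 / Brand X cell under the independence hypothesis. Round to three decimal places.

189.933

Row total (Under 30) = 506; column total (Brand X) = 390; grand total N = 1039.
Expected count = (row total × column total) / N = 506 × 390 / 1039 = 189.933.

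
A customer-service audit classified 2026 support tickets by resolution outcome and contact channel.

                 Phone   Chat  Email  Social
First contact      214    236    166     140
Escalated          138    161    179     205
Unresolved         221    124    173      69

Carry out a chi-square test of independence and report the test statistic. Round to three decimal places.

110.034

Row totals: 756, 683, 587. Column totals: 573, 521, 518, 414. Grand total N = 2026.
Expected counts (row total × column total / N):
  First contact, Phone: 756×573/2026 = 213.8144
  First contact, Chat: 756×521/2026 = 194.4107
  First contact, Email: 756×518/2026 = 193.2912
  First contact, Social: 756×414/2026 = 154.4837
  Escalated, Phone: 683×573/2026 = 193.1683
  Escalated, Chat: 683×521/2026 = 175.6382
  Escalated, Email: 683×518/2026 = 174.6269
  Escalated, Social: 683×414/2026 = 139.5666
  Unresolved, Phone: 587×573/2026 = 166.0173
  Unresolved, Chat: 587×521/2026 = 150.9511
  Unresolved, Email: 587×518/2026 = 150.0819
  Unresolved, Social: 587×414/2026 = 119.9497
Contributions (O − E)²/E:
  (214 − 213.8144)²/213.8144 = 0.0002
  (236 − 194.4107)²/194.4107 = 8.8970
  (166 − 193.2912)²/193.2912 = 3.8533
  (140 − 154.4837)²/154.4837 = 1.3579
  (138 − 193.1683)²/193.1683 = 15.7559
  (161 − 175.6382)²/175.6382 = 1.2200
  (179 − 174.6269)²/174.6269 = 0.1095
  (205 − 139.5666)²/139.5666 = 30.6773
  (221 − 166.0173)²/166.0173 = 18.2095
  (124 − 150.9511)²/150.9511 = 4.8119
  (173 − 150.0819)²/150.0819 = 3.4997
  (69 − 119.9497)²/119.9497 = 21.6413
χ² = 0.0002 + 8.8970 + 3.8533 + 1.3579 + 15.7559 + 1.2200 + 0.1095 + 30.6773 + 18.2095 + 4.8119 + 3.4997 + 21.6413 = 110.034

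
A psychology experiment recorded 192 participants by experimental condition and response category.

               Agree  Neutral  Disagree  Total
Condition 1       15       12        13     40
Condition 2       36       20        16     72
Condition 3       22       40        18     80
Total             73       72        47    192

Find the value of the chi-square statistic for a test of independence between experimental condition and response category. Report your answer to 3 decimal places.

12.127

Grand total N = 192.
Expected counts (row total × column total / N):
  Condition 1, Agree: 40×73/192 = 15.2083
  Condition 1, Neutral: 40×72/192 = 15.0000
  Condition 1, Disagree: 40×47/192 = 9.7917
  Condition 2, Agree: 72×73/192 = 27.3750
  Condition 2, Neutral: 72×72/192 = 27.0000
  Condition 2, Disagree: 72×47/192 = 17.6250
  Condition 3, Agree: 80×73/192 = 30.4167
  Condition 3, Neutral: 80×72/192 = 30.0000
  Condition 3, Disagree: 80×47/192 = 19.5833
Contributions (O − E)²/E:
  (15 − 15.2083)²/15.2083 = 0.0029
  (12 − 15.0000)²/15.0000 = 0.6000
  (13 − 9.7917)²/9.7917 = 1.0512
  (36 − 27.3750)²/27.3750 = 2.7175
  (20 − 27.0000)²/27.0000 = 1.8148
  (16 − 17.6250)²/17.6250 = 0.1498
  (22 − 30.4167)²/30.4167 = 2.3290
  (40 − 30.0000)²/30.0000 = 3.3333
  (18 − 19.5833)²/19.5833 = 0.1280
χ² = 0.0029 + 0.6000 + 1.0512 + 2.7175 + 1.8148 + 0.1498 + 2.3290 + 3.3333 + 0.1280 = 12.127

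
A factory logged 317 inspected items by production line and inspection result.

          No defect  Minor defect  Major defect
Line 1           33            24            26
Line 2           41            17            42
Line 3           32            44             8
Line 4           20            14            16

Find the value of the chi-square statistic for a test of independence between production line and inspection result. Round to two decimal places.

36.04

Row totals: 83, 100, 84, 50. Column totals: 126, 99, 92. Grand total N = 317.
Expected counts (row total × column total / N):
  Line 1, No defect: 83×126/317 = 32.991
  Line 1, Minor defect: 83×99/317 = 25.921
  Line 1, Major defect: 83×92/317 = 24.088
  Line 2, No defect: 100×126/317 = 39.748
  Line 2, Minor defect: 100×99/317 = 31.230
  Line 2, Major defect: 100×92/317 = 29.022
  Line 3, No defect: 84×126/317 = 33.388
  Line 3, Minor defect: 84×99/317 = 26.233
  Line 3, Major defect: 84×92/317 = 24.379
  Line 4, No defect: 50×126/317 = 19.874
  Line 4, Minor defect: 50×99/317 = 15.615
  Line 4, Major defect: 50×92/317 = 14.511
Contributions (O − E)²/E:
  (33 − 32.991)²/32.991 = 0.0000
  (24 − 25.921)²/25.921 = 0.1424
  (26 − 24.088)²/24.088 = 0.1518
  (41 − 39.748)²/39.748 = 0.0394
  (17 − 31.230)²/31.230 = 6.4839
  (42 − 29.022)²/29.022 = 5.8035
  (32 − 33.388)²/33.388 = 0.0577
  (44 − 26.233)²/26.233 = 12.0332
  (8 − 24.379)²/24.379 = 11.0042
  (20 − 19.874)²/19.874 = 0.0008
  (14 − 15.615)²/15.615 = 0.1670
  (16 − 14.511)²/14.511 = 0.1528
χ² = 0.0000 + 0.1424 + 0.1518 + 0.0394 + 6.4839 + 5.8035 + 0.0577 + 12.0332 + 11.0042 + 0.0008 + 0.1670 + 0.1528 = 36.04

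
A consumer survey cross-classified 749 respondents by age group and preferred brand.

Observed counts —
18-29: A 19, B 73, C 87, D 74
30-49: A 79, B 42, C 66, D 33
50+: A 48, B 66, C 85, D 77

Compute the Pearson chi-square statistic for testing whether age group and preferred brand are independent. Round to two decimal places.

Row totals: 253, 220, 276. Column totals: 146, 181, 238, 184. Grand total N = 749.
Expected counts (row total × column total / N):
  18-29, A: 253×146/749 = 49.3164
  18-29, B: 253×181/749 = 61.1389
  18-29, C: 253×238/749 = 80.3925
  18-29, D: 253×184/749 = 62.1522
  30-49, A: 220×146/749 = 42.8838
  30-49, B: 220×181/749 = 53.1642
  30-49, C: 220×238/749 = 69.9065
  30-49, D: 220×184/749 = 54.0454
  50+, A: 276×146/749 = 53.7997
  50+, B: 276×181/749 = 66.6969
  50+, C: 276×238/749 = 87.7009
  50+, D: 276×184/749 = 67.8024
Contributions (O − E)²/E:
  (19 − 49.3164)²/49.3164 = 18.6365
  (73 − 61.1389)²/61.1389 = 2.3011
  (87 − 80.3925)²/80.3925 = 0.5431
  (74 − 62.1522)²/62.1522 = 2.2585
  (79 − 42.8838)²/42.8838 = 30.4166
  (42 − 53.1642)²/53.1642 = 2.3444
  (66 − 69.9065)²/69.9065 = 0.2183
  (33 − 54.0454)²/54.0454 = 8.1951
  (48 − 53.7997)²/53.7997 = 0.6252
  (66 − 66.6969)²/66.6969 = 0.0073
  (85 − 87.7009)²/87.7009 = 0.0832
  (77 − 67.8024)²/67.8024 = 1.2477
χ² = 18.6365 + 2.3011 + 0.5431 + 2.2585 + 30.4166 + 2.3444 + 0.2183 + 8.1951 + 0.6252 + 0.0073 + 0.0832 + 1.2477 = 66.88

66.88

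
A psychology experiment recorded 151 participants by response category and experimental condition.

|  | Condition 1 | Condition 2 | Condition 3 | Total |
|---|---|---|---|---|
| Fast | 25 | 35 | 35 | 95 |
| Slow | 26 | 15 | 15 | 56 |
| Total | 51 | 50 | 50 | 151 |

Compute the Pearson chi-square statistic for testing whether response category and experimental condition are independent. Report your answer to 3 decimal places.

6.372

Grand total N = 151.
Expected counts (row total × column total / N):
  Fast, Condition 1: 95×51/151 = 32.0861
  Fast, Condition 2: 95×50/151 = 31.4570
  Fast, Condition 3: 95×50/151 = 31.4570
  Slow, Condition 1: 56×51/151 = 18.9139
  Slow, Condition 2: 56×50/151 = 18.5430
  Slow, Condition 3: 56×50/151 = 18.5430
Contributions (O − E)²/E:
  (25 − 32.0861)²/32.0861 = 1.5649
  (35 − 31.4570)²/31.4570 = 0.3990
  (35 − 31.4570)²/31.4570 = 0.3990
  (26 − 18.9139)²/18.9139 = 2.6548
  (15 − 18.5430)²/18.5430 = 0.6770
  (15 − 18.5430)²/18.5430 = 0.6770
χ² = 1.5649 + 0.3990 + 0.3990 + 2.6548 + 0.6770 + 0.6770 = 6.372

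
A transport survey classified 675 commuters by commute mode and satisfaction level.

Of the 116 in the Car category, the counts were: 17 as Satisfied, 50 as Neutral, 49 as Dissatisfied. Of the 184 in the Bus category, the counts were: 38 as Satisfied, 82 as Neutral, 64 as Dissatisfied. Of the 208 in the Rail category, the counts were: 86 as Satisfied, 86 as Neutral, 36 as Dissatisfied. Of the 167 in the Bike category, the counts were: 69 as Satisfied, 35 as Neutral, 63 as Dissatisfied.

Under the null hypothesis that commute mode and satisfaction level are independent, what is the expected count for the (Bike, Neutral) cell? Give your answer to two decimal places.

Row total (Bike) = 167; column total (Neutral) = 253; grand total N = 675.
Expected count = (row total × column total) / N = 167 × 253 / 675 = 62.59.

62.59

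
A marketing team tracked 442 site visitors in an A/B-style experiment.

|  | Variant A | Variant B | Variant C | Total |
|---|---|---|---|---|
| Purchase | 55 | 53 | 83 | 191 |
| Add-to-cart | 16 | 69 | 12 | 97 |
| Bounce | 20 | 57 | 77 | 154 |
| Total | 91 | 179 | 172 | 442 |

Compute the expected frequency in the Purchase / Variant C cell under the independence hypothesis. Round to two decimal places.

Row total (Purchase) = 191; column total (Variant C) = 172; grand total N = 442.
Expected count = (row total × column total) / N = 191 × 172 / 442 = 74.33.

74.33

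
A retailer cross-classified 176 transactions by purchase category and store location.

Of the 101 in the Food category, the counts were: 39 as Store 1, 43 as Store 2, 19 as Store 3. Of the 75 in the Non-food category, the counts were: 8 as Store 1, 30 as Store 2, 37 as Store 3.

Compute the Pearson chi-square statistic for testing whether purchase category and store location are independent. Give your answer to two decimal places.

25.26

Row totals: 101, 75. Column totals: 47, 73, 56. Grand total N = 176.
Expected counts (row total × column total / N):
  Food, Store 1: 101×47/176 = 26.972
  Food, Store 2: 101×73/176 = 41.892
  Food, Store 3: 101×56/176 = 32.136
  Non-food, Store 1: 75×47/176 = 20.028
  Non-food, Store 2: 75×73/176 = 31.108
  Non-food, Store 3: 75×56/176 = 23.864
Contributions (O − E)²/E:
  (39 − 26.972)²/26.972 = 5.3638
  (43 − 41.892)²/41.892 = 0.0293
  (19 − 32.136)²/32.136 = 5.3695
  (8 − 20.028)²/20.028 = 7.2235
  (30 − 31.108)²/31.108 = 0.0395
  (37 − 23.864)²/23.864 = 7.2307
χ² = 5.3638 + 0.0293 + 5.3695 + 7.2235 + 0.0395 + 7.2307 = 25.26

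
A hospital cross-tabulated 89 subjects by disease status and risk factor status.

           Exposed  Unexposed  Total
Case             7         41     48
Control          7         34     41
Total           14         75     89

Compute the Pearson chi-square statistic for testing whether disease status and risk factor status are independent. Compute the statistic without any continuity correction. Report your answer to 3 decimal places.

0.103

Grand total N = 89.
Expected counts (row total × column total / N):
  Case, Exposed: 48×14/89 = 7.55056
  Case, Unexposed: 48×75/89 = 40.44944
  Control, Exposed: 41×14/89 = 6.44944
  Control, Unexposed: 41×75/89 = 34.55056
Contributions (O − E)²/E:
  (7 − 7.55056)²/7.55056 = 0.0401
  (41 − 40.44944)²/40.44944 = 0.0075
  (7 − 6.44944)²/6.44944 = 0.0470
  (34 − 34.55056)²/34.55056 = 0.0088
χ² = 0.0401 + 0.0075 + 0.0470 + 0.0088 = 0.103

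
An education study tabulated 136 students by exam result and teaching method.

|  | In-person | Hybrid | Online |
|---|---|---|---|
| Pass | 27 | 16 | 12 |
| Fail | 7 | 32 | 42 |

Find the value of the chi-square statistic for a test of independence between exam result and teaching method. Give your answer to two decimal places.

29.89

Row totals: 55, 81. Column totals: 34, 48, 54. Grand total N = 136.
Expected counts (row total × column total / N):
  Pass, In-person: 55×34/136 = 13.750
  Pass, Hybrid: 55×48/136 = 19.412
  Pass, Online: 55×54/136 = 21.838
  Fail, In-person: 81×34/136 = 20.250
  Fail, Hybrid: 81×48/136 = 28.588
  Fail, Online: 81×54/136 = 32.162
Contributions (O − E)²/E:
  (27 − 13.750)²/13.750 = 12.7682
  (16 − 19.412)²/19.412 = 0.5997
  (12 − 21.838)²/21.838 = 4.4320
  (7 − 20.250)²/20.250 = 8.6698
  (32 − 28.588)²/28.588 = 0.4072
  (42 − 32.162)²/32.162 = 3.0093
χ² = 12.7682 + 0.5997 + 4.4320 + 8.6698 + 0.4072 + 3.0093 = 29.89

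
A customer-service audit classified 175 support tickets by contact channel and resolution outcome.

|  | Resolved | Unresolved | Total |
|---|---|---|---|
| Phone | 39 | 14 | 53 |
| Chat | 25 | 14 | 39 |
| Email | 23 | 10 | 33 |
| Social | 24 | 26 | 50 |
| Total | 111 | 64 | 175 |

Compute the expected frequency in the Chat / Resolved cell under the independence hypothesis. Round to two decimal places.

Row total (Chat) = 39; column total (Resolved) = 111; grand total N = 175.
Expected count = (row total × column total) / N = 39 × 111 / 175 = 24.74.

24.74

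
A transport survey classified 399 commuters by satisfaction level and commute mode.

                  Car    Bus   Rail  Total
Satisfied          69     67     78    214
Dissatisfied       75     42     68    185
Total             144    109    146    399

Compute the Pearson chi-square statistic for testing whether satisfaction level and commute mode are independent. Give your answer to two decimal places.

4.59

Grand total N = 399.
Expected counts (row total × column total / N):
  Satisfied, Car: 214×144/399 = 77.233
  Satisfied, Bus: 214×109/399 = 58.461
  Satisfied, Rail: 214×146/399 = 78.306
  Dissatisfied, Car: 185×144/399 = 66.767
  Dissatisfied, Bus: 185×109/399 = 50.539
  Dissatisfied, Rail: 185×146/399 = 67.694
Contributions (O − E)²/E:
  (69 − 77.233)²/77.233 = 0.8776
  (67 − 58.461)²/58.461 = 1.2472
  (78 − 78.306)²/78.306 = 0.0012
  (75 − 66.767)²/66.767 = 1.0152
  (42 − 50.539)²/50.539 = 1.4427
  (68 − 67.694)²/67.694 = 0.0014
χ² = 0.8776 + 1.2472 + 0.0012 + 1.0152 + 1.4427 + 0.0014 = 4.59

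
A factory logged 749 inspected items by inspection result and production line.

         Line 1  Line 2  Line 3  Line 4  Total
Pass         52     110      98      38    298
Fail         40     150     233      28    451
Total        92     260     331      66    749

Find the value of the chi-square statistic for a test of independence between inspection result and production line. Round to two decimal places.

34.48

Grand total N = 749.
Expected counts (row total × column total / N):
  Pass, Line 1: 298×92/749 = 36.603
  Pass, Line 2: 298×260/749 = 103.445
  Pass, Line 3: 298×331/749 = 131.693
  Pass, Line 4: 298×66/749 = 26.259
  Fail, Line 1: 451×92/749 = 55.397
  Fail, Line 2: 451×260/749 = 156.555
  Fail, Line 3: 451×331/749 = 199.307
  Fail, Line 4: 451×66/749 = 39.741
Contributions (O − E)²/E:
  (52 − 36.603)²/36.603 = 6.4767
  (110 − 103.445)²/103.445 = 0.4154
  (98 − 131.693)²/131.693 = 8.6202
  (38 − 26.259)²/26.259 = 5.2497
  (40 − 55.397)²/55.397 = 4.2794
  (150 − 156.555)²/156.555 = 0.2745
  (233 − 199.307)²/199.307 = 5.6958
  (28 − 39.741)²/39.741 = 3.4687
χ² = 6.4767 + 0.4154 + 8.6202 + 5.2497 + 4.2794 + 0.2745 + 5.6958 + 3.4687 = 34.48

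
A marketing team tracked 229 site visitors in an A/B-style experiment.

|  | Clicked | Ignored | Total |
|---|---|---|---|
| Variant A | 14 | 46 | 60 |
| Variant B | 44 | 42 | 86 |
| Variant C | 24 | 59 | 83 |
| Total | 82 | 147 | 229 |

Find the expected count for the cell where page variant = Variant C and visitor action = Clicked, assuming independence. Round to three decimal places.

Row total (Variant C) = 83; column total (Clicked) = 82; grand total N = 229.
Expected count = (row total × column total) / N = 83 × 82 / 229 = 29.721.

29.721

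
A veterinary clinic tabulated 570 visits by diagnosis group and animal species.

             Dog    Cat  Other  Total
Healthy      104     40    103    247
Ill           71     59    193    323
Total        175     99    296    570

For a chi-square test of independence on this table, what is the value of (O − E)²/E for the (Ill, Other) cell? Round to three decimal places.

Row total (Ill) = 323; column total (Other) = 296; N = 570.
Expected count E = 323 × 296 / 570 = 167.7333.
Contribution = (O − E)²/E = (193 − 167.7333)² / 167.7333 = 3.806.

3.806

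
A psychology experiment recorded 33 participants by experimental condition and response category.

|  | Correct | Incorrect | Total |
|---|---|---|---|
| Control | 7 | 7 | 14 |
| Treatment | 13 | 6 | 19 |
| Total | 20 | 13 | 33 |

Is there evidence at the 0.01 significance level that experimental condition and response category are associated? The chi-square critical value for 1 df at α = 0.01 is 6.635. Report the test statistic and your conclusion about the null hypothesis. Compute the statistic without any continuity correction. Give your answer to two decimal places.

Grand total N = 33.
Expected counts (row total × column total / N):
  Control, Correct: 14×20/33 = 8.485
  Control, Incorrect: 14×13/33 = 5.515
  Treatment, Correct: 19×20/33 = 11.515
  Treatment, Incorrect: 19×13/33 = 7.485
Contributions (O − E)²/E:
  (7 − 8.485)²/8.485 = 0.2599
  (7 − 5.515)²/5.515 = 0.3999
  (13 − 11.515)²/11.515 = 0.1915
  (6 − 7.485)²/7.485 = 0.2946
χ² = 0.2599 + 0.3999 + 0.1915 + 0.2946 = 1.15
df = (2−1)(2−1) = 1. Since 1.15 < 6.635, fail to reject the null hypothesis of independence at α = 0.01.

1.15; fail to reject H₀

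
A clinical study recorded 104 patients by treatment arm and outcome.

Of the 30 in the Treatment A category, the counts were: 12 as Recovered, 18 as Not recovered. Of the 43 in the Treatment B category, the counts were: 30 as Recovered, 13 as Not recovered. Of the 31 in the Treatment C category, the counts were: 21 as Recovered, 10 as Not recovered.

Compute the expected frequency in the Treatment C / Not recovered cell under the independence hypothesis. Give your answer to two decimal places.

Row total (Treatment C) = 31; column total (Not recovered) = 41; grand total N = 104.
Expected count = (row total × column total) / N = 31 × 41 / 104 = 12.22.

12.22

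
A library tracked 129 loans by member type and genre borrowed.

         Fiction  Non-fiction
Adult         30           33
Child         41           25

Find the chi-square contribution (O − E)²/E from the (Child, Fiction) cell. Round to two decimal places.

Row total (Child) = 66; column total (Fiction) = 71; N = 129.
Expected count E = 66 × 71 / 129 = 36.326.
Contribution = (O − E)²/E = (41 − 36.326)² / 36.326 = 0.60.

0.60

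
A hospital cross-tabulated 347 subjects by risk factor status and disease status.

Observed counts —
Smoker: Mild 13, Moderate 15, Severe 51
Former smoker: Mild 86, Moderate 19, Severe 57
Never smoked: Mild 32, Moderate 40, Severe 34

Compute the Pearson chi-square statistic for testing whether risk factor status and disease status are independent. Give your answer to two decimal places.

55.89

Row totals: 79, 162, 106. Column totals: 131, 74, 142. Grand total N = 347.
Expected counts (row total × column total / N):
  Smoker, Mild: 79×131/347 = 29.824
  Smoker, Moderate: 79×74/347 = 16.847
  Smoker, Severe: 79×142/347 = 32.329
  Former smoker, Mild: 162×131/347 = 61.159
  Former smoker, Moderate: 162×74/347 = 34.548
  Former smoker, Severe: 162×142/347 = 66.294
  Never smoked, Mild: 106×131/347 = 40.017
  Never smoked, Moderate: 106×74/347 = 22.605
  Never smoked, Severe: 106×142/347 = 43.378
Contributions (O − E)²/E:
  (13 − 29.824)²/29.824 = 9.4906
  (15 − 16.847)²/16.847 = 0.2025
  (51 − 32.329)²/32.329 = 10.7831
  (86 − 61.159)²/61.159 = 10.0897
  (19 − 34.548)²/34.548 = 6.9972
  (57 − 66.294)²/66.294 = 1.3030
  (32 − 40.017)²/40.017 = 1.6061
  (40 − 22.605)²/22.605 = 13.3858
  (34 − 43.378)²/43.378 = 2.0275
χ² = 9.4906 + 0.2025 + 10.7831 + 10.0897 + 6.9972 + 1.3030 + 1.6061 + 13.3858 + 2.0275 = 55.89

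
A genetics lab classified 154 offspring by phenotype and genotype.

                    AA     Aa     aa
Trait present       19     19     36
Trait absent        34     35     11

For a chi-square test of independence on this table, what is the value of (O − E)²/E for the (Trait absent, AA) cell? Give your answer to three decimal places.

1.519

Row total (Trait absent) = 80; column total (AA) = 53; N = 154.
Expected count E = 80 × 53 / 154 = 27.5325.
Contribution = (O − E)²/E = (34 − 27.5325)² / 27.5325 = 1.519.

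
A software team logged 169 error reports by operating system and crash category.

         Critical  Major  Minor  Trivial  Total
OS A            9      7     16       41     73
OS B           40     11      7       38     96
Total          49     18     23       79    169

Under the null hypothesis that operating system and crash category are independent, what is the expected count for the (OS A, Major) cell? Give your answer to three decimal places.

7.775

Row total (OS A) = 73; column total (Major) = 18; grand total N = 169.
Expected count = (row total × column total) / N = 73 × 18 / 169 = 7.775.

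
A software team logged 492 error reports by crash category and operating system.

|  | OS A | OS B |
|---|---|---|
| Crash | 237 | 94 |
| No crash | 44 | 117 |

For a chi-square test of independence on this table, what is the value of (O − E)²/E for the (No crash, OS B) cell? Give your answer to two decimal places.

Row total (No crash) = 161; column total (OS B) = 211; N = 492.
Expected count E = 161 × 211 / 492 = 69.047.
Contribution = (O − E)²/E = (117 − 69.047)² / 69.047 = 33.30.

33.30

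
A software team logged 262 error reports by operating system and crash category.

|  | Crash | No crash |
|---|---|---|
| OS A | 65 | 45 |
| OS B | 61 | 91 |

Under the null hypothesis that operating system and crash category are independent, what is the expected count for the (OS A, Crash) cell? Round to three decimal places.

52.901

Row total (OS A) = 110; column total (Crash) = 126; grand total N = 262.
Expected count = (row total × column total) / N = 110 × 126 / 262 = 52.901.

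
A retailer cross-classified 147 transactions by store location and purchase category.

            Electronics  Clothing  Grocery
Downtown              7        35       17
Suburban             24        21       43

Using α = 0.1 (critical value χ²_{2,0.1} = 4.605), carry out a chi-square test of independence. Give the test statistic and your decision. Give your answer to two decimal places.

Row totals: 59, 88. Column totals: 31, 56, 60. Grand total N = 147.
Expected counts (row total × column total / N):
  Downtown, Electronics: 59×31/147 = 12.442
  Downtown, Clothing: 59×56/147 = 22.476
  Downtown, Grocery: 59×60/147 = 24.082
  Suburban, Electronics: 88×31/147 = 18.558
  Suburban, Clothing: 88×56/147 = 33.524
  Suburban, Grocery: 88×60/147 = 35.918
Contributions (O − E)²/E:
  (7 − 12.442)²/12.442 = 2.3803
  (35 − 22.476)²/22.476 = 6.9786
  (17 − 24.082)²/24.082 = 2.0827
  (24 − 18.558)²/18.558 = 1.5958
  (21 − 33.524)²/33.524 = 4.6788
  (43 − 35.918)²/35.918 = 1.3964
χ² = 2.3803 + 6.9786 + 2.0827 + 1.5958 + 4.6788 + 1.3964 = 19.11
df = (2−1)(3−1) = 2. Since 19.11 > 4.605, reject the null hypothesis of independence at α = 0.1.

19.11; reject H₀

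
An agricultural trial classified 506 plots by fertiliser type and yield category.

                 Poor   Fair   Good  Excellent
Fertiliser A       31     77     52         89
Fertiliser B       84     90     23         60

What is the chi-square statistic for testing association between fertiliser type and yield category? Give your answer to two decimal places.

42.18

Row totals: 249, 257. Column totals: 115, 167, 75, 149. Grand total N = 506.
Expected counts (row total × column total / N):
  Fertiliser A, Poor: 249×115/506 = 56.591
  Fertiliser A, Fair: 249×167/506 = 82.180
  Fertiliser A, Good: 249×75/506 = 36.907
  Fertiliser A, Excellent: 249×149/506 = 73.322
  Fertiliser B, Poor: 257×115/506 = 58.409
  Fertiliser B, Fair: 257×167/506 = 84.820
  Fertiliser B, Good: 257×75/506 = 38.093
  Fertiliser B, Excellent: 257×149/506 = 75.678
Contributions (O − E)²/E:
  (31 − 56.591)²/56.591 = 11.5725
  (77 − 82.180)²/82.180 = 0.3265
  (52 − 36.907)²/36.907 = 6.1722
  (89 − 73.322)²/73.322 = 3.3523
  (84 − 58.409)²/58.409 = 11.2123
  (90 − 84.820)²/84.820 = 0.3163
  (23 − 38.093)²/38.093 = 5.9801
  (60 − 75.678)²/75.678 = 3.2480
χ² = 11.5725 + 0.3265 + 6.1722 + 3.3523 + 11.2123 + 0.3163 + 5.9801 + 3.2480 = 42.18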